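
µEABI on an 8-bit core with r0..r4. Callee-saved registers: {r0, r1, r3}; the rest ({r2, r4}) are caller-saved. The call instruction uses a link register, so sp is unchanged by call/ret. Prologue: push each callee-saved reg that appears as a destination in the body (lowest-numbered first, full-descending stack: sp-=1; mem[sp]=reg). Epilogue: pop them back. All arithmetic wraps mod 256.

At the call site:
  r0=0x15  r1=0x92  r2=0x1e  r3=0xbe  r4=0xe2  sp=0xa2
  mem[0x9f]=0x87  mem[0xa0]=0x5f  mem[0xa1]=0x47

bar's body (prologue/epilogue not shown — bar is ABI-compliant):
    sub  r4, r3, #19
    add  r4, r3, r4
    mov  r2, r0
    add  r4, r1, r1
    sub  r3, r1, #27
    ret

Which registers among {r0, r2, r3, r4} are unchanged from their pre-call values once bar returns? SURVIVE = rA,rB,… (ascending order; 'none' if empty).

prologue: push r3 → mem[0xa1]=0xbe, sp=0xa1
body[0] sub  r4, r3, #19 → r4=0xab
body[1] add  r4, r3, r4 → r4=0x69
body[2] mov  r2, r0 → r2=0x15
body[3] add  r4, r1, r1 → r4=0x24
body[4] sub  r3, r1, #27 → r3=0x77
epilogue: pop r3=0xbe, sp=0xa2
r0: callee-saved, written=False
r2: caller-saved, written=True
r3: callee-saved, written=True
r4: caller-saved, written=True

SURVIVE = r0,r3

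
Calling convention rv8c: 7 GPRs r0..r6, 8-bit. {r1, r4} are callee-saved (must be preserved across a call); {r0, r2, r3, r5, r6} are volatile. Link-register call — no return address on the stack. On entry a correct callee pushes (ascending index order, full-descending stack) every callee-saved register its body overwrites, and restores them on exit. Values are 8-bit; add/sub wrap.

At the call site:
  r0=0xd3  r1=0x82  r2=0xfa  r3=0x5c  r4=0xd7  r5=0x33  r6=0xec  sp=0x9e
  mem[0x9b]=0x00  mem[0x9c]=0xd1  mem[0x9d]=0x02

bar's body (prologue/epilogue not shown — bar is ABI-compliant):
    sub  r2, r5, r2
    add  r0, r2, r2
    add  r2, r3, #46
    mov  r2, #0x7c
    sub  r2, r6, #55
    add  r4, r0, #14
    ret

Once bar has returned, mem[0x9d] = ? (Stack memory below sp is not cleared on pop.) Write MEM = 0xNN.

MEM = 0xd7

prologue: push r4 → mem[0x9d]=0xd7, sp=0x9d
body[0] sub  r2, r5, r2 → r2=0x39
body[1] add  r0, r2, r2 → r0=0x72
body[2] add  r2, r3, #46 → r2=0x8a
body[3] mov  r2, #0x7c → r2=0x7c
body[4] sub  r2, r6, #55 → r2=0xb5
body[5] add  r4, r0, #14 → r4=0x80
epilogue: pop r4=0xd7, sp=0x9e
prologue pushed ['r4'] at ['0x9d']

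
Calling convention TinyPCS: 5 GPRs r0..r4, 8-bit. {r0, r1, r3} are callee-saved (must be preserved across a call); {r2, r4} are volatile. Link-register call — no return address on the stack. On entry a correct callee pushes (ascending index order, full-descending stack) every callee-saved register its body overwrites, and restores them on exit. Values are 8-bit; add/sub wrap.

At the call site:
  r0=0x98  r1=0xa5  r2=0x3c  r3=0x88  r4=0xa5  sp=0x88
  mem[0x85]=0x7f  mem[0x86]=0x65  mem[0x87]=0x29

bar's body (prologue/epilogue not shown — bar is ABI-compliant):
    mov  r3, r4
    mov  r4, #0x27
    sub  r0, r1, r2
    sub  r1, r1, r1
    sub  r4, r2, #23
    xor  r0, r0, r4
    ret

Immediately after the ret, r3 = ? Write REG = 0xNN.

prologue: push r0 → mem[0x87]=0x98, sp=0x87
prologue: push r1 → mem[0x86]=0xa5, sp=0x86
prologue: push r3 → mem[0x85]=0x88, sp=0x85
body[0] mov  r3, r4 → r3=0xa5
body[1] mov  r4, #0x27 → r4=0x27
body[2] sub  r0, r1, r2 → r0=0x69
body[3] sub  r1, r1, r1 → r1=0x00
body[4] sub  r4, r2, #23 → r4=0x25
body[5] xor  r0, r0, r4 → r0=0x4c
epilogue: pop r3=0x88, sp=0x86
epilogue: pop r1=0xa5, sp=0x87
epilogue: pop r0=0x98, sp=0x88
r3 is callee-saved → restored

REG = 0x88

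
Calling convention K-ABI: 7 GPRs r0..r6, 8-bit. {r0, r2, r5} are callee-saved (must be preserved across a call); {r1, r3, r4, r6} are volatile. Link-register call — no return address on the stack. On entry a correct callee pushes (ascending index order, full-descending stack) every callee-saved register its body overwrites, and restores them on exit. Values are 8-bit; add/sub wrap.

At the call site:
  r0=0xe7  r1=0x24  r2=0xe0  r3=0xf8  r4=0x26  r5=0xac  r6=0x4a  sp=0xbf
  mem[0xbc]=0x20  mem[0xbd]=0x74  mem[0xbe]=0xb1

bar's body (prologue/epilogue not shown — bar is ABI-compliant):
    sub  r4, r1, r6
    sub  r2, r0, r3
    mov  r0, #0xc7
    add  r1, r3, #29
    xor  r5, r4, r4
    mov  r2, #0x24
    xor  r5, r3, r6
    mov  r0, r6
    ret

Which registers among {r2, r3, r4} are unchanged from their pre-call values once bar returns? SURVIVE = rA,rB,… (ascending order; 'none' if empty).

prologue: push r0 -> mem[0xbe]=0xe7, sp=0xbe
prologue: push r2 -> mem[0xbd]=0xe0, sp=0xbd
prologue: push r5 -> mem[0xbc]=0xac, sp=0xbc
body[0] sub  r4, r1, r6 -> r4=0xda
body[1] sub  r2, r0, r3 -> r2=0xef
body[2] mov  r0, #0xc7 -> r0=0xc7
body[3] add  r1, r3, #29 -> r1=0x15
body[4] xor  r5, r4, r4 -> r5=0x00
body[5] mov  r2, #0x24 -> r2=0x24
body[6] xor  r5, r3, r6 -> r5=0xb2
body[7] mov  r0, r6 -> r0=0x4a
epilogue: pop r5=0xac, sp=0xbd
epilogue: pop r2=0xe0, sp=0xbe
epilogue: pop r0=0xe7, sp=0xbf
r2: callee-saved, written=True
r3: caller-saved, written=False
r4: caller-saved, written=True

SURVIVE = r2,r3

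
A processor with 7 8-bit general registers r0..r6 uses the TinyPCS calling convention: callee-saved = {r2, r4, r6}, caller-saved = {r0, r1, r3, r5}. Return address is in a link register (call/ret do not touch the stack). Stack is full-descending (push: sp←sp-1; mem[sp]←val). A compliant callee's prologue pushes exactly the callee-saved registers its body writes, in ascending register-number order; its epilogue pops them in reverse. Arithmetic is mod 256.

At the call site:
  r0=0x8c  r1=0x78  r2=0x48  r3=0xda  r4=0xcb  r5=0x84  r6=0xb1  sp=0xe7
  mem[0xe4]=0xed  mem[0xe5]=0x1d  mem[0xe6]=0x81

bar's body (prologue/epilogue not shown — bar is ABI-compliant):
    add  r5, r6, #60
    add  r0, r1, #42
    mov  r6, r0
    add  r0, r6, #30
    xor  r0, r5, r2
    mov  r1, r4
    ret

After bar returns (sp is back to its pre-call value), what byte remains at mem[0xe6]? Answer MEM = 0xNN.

prologue: push r6 → mem[0xe6]=0xb1, sp=0xe6
body[0] add  r5, r6, #60 → r5=0xed
body[1] add  r0, r1, #42 → r0=0xa2
body[2] mov  r6, r0 → r6=0xa2
body[3] add  r0, r6, #30 → r0=0xc0
body[4] xor  r0, r5, r2 → r0=0xa5
body[5] mov  r1, r4 → r1=0xcb
epilogue: pop r6=0xb1, sp=0xe7
prologue pushed ['r6'] at ['0xe6']

MEM = 0xb1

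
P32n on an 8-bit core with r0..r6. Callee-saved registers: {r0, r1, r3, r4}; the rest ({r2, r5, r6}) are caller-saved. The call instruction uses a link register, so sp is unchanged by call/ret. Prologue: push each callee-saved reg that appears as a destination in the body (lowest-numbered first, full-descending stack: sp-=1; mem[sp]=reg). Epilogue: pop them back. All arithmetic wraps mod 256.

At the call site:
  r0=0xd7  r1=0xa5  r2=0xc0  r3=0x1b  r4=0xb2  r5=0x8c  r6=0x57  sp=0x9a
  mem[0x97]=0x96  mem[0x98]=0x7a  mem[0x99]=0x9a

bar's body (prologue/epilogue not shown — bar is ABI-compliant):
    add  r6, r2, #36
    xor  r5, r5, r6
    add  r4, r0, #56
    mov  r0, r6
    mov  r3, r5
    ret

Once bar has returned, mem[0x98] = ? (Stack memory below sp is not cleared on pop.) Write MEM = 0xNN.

prologue: push r0 → mem[0x99]=0xd7, sp=0x99
prologue: push r3 → mem[0x98]=0x1b, sp=0x98
prologue: push r4 → mem[0x97]=0xb2, sp=0x97
body[0] add  r6, r2, #36 → r6=0xe4
body[1] xor  r5, r5, r6 → r5=0x68
body[2] add  r4, r0, #56 → r4=0x0f
body[3] mov  r0, r6 → r0=0xe4
body[4] mov  r3, r5 → r3=0x68
epilogue: pop r4=0xb2, sp=0x98
epilogue: pop r3=0x1b, sp=0x99
epilogue: pop r0=0xd7, sp=0x9a
prologue pushed ['r0', 'r3', 'r4'] at ['0x99', '0x98', '0x97']

MEM = 0x1b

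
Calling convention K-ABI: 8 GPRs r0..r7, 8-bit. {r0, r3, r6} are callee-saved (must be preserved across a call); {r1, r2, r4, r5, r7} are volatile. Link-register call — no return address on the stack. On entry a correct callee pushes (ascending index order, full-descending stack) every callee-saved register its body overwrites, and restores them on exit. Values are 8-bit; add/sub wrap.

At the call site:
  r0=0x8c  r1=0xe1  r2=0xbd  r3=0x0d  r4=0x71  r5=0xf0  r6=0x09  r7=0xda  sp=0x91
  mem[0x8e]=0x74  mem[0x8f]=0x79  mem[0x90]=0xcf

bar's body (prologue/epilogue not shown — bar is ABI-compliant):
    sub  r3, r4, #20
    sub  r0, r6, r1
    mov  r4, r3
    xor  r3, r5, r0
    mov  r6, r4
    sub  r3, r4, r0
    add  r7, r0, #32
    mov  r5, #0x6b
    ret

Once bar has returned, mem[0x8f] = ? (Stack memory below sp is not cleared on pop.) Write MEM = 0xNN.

MEM = 0x0d

prologue: push r0 -> mem[0x90]=0x8c, sp=0x90
prologue: push r3 -> mem[0x8f]=0x0d, sp=0x8f
prologue: push r6 -> mem[0x8e]=0x09, sp=0x8e
body[0] sub  r3, r4, #20 -> r3=0x5d
body[1] sub  r0, r6, r1 -> r0=0x28
body[2] mov  r4, r3 -> r4=0x5d
body[3] xor  r3, r5, r0 -> r3=0xd8
body[4] mov  r6, r4 -> r6=0x5d
body[5] sub  r3, r4, r0 -> r3=0x35
body[6] add  r7, r0, #32 -> r7=0x48
body[7] mov  r5, #0x6b -> r5=0x6b
epilogue: pop r6=0x09, sp=0x8f
epilogue: pop r3=0x0d, sp=0x90
epilogue: pop r0=0x8c, sp=0x91
prologue pushed ['r0', 'r3', 'r6'] at ['0x90', '0x8f', '0x8e']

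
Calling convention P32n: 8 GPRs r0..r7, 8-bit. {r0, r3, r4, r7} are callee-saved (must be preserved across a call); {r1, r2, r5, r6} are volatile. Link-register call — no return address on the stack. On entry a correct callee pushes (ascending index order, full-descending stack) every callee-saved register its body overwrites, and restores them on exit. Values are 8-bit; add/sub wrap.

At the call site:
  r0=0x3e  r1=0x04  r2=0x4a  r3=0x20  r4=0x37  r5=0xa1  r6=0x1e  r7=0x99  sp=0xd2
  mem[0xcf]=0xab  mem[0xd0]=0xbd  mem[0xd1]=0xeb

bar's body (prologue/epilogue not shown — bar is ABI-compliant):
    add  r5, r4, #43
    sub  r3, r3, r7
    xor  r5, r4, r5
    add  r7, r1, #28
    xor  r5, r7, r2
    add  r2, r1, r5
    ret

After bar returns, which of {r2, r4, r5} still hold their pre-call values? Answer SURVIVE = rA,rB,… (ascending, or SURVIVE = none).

SURVIVE = r4

prologue: push r3 -> mem[0xd1]=0x20, sp=0xd1
prologue: push r7 -> mem[0xd0]=0x99, sp=0xd0
body[0] add  r5, r4, #43 -> r5=0x62
body[1] sub  r3, r3, r7 -> r3=0x87
body[2] xor  r5, r4, r5 -> r5=0x55
body[3] add  r7, r1, #28 -> r7=0x20
body[4] xor  r5, r7, r2 -> r5=0x6a
body[5] add  r2, r1, r5 -> r2=0x6e
epilogue: pop r7=0x99, sp=0xd1
epilogue: pop r3=0x20, sp=0xd2
r2: caller-saved, written=True
r4: callee-saved, written=False
r5: caller-saved, written=True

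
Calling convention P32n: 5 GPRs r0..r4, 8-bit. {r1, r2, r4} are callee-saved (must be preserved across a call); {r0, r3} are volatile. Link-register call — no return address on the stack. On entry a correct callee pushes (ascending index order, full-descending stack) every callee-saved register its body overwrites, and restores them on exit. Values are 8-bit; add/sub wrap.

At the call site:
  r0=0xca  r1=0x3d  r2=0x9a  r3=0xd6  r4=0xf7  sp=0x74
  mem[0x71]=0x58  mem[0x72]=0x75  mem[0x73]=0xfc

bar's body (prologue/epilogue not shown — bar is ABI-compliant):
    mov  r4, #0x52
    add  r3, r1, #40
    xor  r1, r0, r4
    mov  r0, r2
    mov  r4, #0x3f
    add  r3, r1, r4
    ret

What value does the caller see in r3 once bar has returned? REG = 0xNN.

REG = 0xd7

prologue: push r1 -> mem[0x73]=0x3d, sp=0x73
prologue: push r4 -> mem[0x72]=0xf7, sp=0x72
body[0] mov  r4, #0x52 -> r4=0x52
body[1] add  r3, r1, #40 -> r3=0x65
body[2] xor  r1, r0, r4 -> r1=0x98
body[3] mov  r0, r2 -> r0=0x9a
body[4] mov  r4, #0x3f -> r4=0x3f
body[5] add  r3, r1, r4 -> r3=0xd7
epilogue: pop r4=0xf7, sp=0x73
epilogue: pop r1=0x3d, sp=0x74
r3 is caller-saved -> body value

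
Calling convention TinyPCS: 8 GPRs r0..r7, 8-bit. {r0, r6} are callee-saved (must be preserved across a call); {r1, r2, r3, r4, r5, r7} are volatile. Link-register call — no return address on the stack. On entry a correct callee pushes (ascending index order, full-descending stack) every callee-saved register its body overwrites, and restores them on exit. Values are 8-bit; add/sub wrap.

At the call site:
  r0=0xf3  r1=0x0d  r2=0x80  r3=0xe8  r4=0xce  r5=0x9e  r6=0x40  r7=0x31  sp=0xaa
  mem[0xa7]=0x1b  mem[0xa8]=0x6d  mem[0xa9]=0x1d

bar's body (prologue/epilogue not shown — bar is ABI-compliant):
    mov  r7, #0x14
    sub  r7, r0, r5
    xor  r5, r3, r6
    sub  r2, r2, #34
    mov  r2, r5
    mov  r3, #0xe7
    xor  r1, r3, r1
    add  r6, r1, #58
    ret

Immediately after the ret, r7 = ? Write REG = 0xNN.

REG = 0x55

prologue: push r6 -> mem[0xa9]=0x40, sp=0xa9
body[0] mov  r7, #0x14 -> r7=0x14
body[1] sub  r7, r0, r5 -> r7=0x55
body[2] xor  r5, r3, r6 -> r5=0xa8
body[3] sub  r2, r2, #34 -> r2=0x5e
body[4] mov  r2, r5 -> r2=0xa8
body[5] mov  r3, #0xe7 -> r3=0xe7
body[6] xor  r1, r3, r1 -> r1=0xea
body[7] add  r6, r1, #58 -> r6=0x24
epilogue: pop r6=0x40, sp=0xaa
r7 is caller-saved -> body value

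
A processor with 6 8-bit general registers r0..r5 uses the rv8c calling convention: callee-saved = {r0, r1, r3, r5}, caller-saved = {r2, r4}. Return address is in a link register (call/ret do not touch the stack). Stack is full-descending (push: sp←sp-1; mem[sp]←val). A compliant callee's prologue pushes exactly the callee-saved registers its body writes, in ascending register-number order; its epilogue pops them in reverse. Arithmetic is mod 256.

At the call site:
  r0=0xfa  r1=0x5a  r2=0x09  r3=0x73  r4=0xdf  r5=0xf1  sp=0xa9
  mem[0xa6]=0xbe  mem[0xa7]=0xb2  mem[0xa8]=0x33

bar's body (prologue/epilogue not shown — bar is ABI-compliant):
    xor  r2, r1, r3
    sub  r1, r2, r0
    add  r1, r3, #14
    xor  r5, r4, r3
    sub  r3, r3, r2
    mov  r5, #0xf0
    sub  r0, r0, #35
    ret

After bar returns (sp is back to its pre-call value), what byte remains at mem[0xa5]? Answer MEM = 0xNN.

prologue: push r0 → mem[0xa8]=0xfa, sp=0xa8
prologue: push r1 → mem[0xa7]=0x5a, sp=0xa7
prologue: push r3 → mem[0xa6]=0x73, sp=0xa6
prologue: push r5 → mem[0xa5]=0xf1, sp=0xa5
body[0] xor  r2, r1, r3 → r2=0x29
body[1] sub  r1, r2, r0 → r1=0x2f
body[2] add  r1, r3, #14 → r1=0x81
body[3] xor  r5, r4, r3 → r5=0xac
body[4] sub  r3, r3, r2 → r3=0x4a
body[5] mov  r5, #0xf0 → r5=0xf0
body[6] sub  r0, r0, #35 → r0=0xd7
epilogue: pop r5=0xf1, sp=0xa6
epilogue: pop r3=0x73, sp=0xa7
epilogue: pop r1=0x5a, sp=0xa8
epilogue: pop r0=0xfa, sp=0xa9
prologue pushed ['r0', 'r1', 'r3', 'r5'] at ['0xa8', '0xa7', '0xa6', '0xa5']

MEM = 0xf1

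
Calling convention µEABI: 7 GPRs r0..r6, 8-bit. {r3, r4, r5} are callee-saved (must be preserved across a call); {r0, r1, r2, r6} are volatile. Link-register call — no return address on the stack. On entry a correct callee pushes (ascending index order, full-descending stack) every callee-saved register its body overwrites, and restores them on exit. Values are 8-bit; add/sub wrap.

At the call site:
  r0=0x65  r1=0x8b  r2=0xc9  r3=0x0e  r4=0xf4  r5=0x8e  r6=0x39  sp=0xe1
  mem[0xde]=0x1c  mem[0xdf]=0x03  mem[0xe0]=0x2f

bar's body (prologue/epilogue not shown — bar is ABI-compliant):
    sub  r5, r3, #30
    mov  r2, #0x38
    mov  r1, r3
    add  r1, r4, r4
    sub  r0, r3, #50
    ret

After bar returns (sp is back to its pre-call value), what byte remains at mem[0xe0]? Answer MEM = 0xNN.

MEM = 0x8e

prologue: push r5 -> mem[0xe0]=0x8e, sp=0xe0
body[0] sub  r5, r3, #30 -> r5=0xf0
body[1] mov  r2, #0x38 -> r2=0x38
body[2] mov  r1, r3 -> r1=0x0e
body[3] add  r1, r4, r4 -> r1=0xe8
body[4] sub  r0, r3, #50 -> r0=0xdc
epilogue: pop r5=0x8e, sp=0xe1
prologue pushed ['r5'] at ['0xe0']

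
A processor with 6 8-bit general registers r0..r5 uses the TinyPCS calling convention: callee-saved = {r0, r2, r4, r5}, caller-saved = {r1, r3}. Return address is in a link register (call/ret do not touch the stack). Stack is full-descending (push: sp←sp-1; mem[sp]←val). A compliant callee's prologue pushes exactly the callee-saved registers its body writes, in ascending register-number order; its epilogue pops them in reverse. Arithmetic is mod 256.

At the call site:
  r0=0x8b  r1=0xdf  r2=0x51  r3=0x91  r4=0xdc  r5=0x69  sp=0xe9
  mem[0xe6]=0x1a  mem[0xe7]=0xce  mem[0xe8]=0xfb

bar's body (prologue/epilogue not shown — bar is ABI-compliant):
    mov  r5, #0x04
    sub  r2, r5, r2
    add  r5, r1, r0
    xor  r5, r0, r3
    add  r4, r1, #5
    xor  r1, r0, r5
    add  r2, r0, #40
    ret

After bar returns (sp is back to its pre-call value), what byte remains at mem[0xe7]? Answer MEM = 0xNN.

MEM = 0xdc

prologue: push r2 -> mem[0xe8]=0x51, sp=0xe8
prologue: push r4 -> mem[0xe7]=0xdc, sp=0xe7
prologue: push r5 -> mem[0xe6]=0x69, sp=0xe6
body[0] mov  r5, #0x04 -> r5=0x04
body[1] sub  r2, r5, r2 -> r2=0xb3
body[2] add  r5, r1, r0 -> r5=0x6a
body[3] xor  r5, r0, r3 -> r5=0x1a
body[4] add  r4, r1, #5 -> r4=0xe4
body[5] xor  r1, r0, r5 -> r1=0x91
body[6] add  r2, r0, #40 -> r2=0xb3
epilogue: pop r5=0x69, sp=0xe7
epilogue: pop r4=0xdc, sp=0xe8
epilogue: pop r2=0x51, sp=0xe9
prologue pushed ['r2', 'r4', 'r5'] at ['0xe8', '0xe7', '0xe6']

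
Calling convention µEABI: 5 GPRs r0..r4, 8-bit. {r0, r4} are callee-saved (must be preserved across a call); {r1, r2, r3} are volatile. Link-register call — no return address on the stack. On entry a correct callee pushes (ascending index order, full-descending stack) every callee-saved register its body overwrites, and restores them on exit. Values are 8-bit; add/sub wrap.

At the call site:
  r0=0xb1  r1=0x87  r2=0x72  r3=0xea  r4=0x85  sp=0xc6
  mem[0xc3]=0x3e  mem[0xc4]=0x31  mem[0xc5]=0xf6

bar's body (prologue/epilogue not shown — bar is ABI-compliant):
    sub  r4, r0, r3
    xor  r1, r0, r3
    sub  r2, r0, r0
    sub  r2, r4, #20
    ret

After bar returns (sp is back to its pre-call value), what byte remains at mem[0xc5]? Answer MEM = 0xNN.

MEM = 0x85

prologue: push r4 → mem[0xc5]=0x85, sp=0xc5
body[0] sub  r4, r0, r3 → r4=0xc7
body[1] xor  r1, r0, r3 → r1=0x5b
body[2] sub  r2, r0, r0 → r2=0x00
body[3] sub  r2, r4, #20 → r2=0xb3
epilogue: pop r4=0x85, sp=0xc6
prologue pushed ['r4'] at ['0xc5']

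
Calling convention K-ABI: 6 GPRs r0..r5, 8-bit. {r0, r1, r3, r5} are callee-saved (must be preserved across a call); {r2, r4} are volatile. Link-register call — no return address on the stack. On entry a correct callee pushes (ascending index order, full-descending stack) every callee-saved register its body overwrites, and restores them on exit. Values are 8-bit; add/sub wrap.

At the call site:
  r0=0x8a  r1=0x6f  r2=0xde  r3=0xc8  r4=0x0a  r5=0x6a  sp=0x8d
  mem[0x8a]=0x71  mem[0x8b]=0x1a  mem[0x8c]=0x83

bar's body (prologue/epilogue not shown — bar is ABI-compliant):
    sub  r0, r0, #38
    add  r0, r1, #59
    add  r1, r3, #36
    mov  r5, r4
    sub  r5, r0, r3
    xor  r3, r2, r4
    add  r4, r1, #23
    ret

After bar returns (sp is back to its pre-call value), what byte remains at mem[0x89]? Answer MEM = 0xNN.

prologue: push r0 -> mem[0x8c]=0x8a, sp=0x8c
prologue: push r1 -> mem[0x8b]=0x6f, sp=0x8b
prologue: push r3 -> mem[0x8a]=0xc8, sp=0x8a
prologue: push r5 -> mem[0x89]=0x6a, sp=0x89
body[0] sub  r0, r0, #38 -> r0=0x64
body[1] add  r0, r1, #59 -> r0=0xaa
body[2] add  r1, r3, #36 -> r1=0xec
body[3] mov  r5, r4 -> r5=0x0a
body[4] sub  r5, r0, r3 -> r5=0xe2
body[5] xor  r3, r2, r4 -> r3=0xd4
body[6] add  r4, r1, #23 -> r4=0x03
epilogue: pop r5=0x6a, sp=0x8a
epilogue: pop r3=0xc8, sp=0x8b
epilogue: pop r1=0x6f, sp=0x8c
epilogue: pop r0=0x8a, sp=0x8d
prologue pushed ['r0', 'r1', 'r3', 'r5'] at ['0x8c', '0x8b', '0x8a', '0x89']

MEM = 0x6a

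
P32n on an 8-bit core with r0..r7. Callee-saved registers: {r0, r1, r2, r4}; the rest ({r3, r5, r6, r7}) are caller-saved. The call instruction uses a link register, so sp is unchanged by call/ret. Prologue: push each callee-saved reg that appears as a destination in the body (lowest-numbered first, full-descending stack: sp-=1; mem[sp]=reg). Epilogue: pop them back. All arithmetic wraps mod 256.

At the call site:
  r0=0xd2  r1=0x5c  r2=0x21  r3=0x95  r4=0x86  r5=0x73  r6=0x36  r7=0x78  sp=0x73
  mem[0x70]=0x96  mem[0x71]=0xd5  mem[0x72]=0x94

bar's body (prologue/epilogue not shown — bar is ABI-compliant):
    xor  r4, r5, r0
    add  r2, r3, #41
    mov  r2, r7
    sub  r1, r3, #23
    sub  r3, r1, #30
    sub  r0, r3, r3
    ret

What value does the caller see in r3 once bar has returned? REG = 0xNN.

REG = 0x60

prologue: push r0 -> mem[0x72]=0xd2, sp=0x72
prologue: push r1 -> mem[0x71]=0x5c, sp=0x71
prologue: push r2 -> mem[0x70]=0x21, sp=0x70
prologue: push r4 -> mem[0x6f]=0x86, sp=0x6f
body[0] xor  r4, r5, r0 -> r4=0xa1
body[1] add  r2, r3, #41 -> r2=0xbe
body[2] mov  r2, r7 -> r2=0x78
body[3] sub  r1, r3, #23 -> r1=0x7e
body[4] sub  r3, r1, #30 -> r3=0x60
body[5] sub  r0, r3, r3 -> r0=0x00
epilogue: pop r4=0x86, sp=0x70
epilogue: pop r2=0x21, sp=0x71
epilogue: pop r1=0x5c, sp=0x72
epilogue: pop r0=0xd2, sp=0x73
r3 is caller-saved -> body value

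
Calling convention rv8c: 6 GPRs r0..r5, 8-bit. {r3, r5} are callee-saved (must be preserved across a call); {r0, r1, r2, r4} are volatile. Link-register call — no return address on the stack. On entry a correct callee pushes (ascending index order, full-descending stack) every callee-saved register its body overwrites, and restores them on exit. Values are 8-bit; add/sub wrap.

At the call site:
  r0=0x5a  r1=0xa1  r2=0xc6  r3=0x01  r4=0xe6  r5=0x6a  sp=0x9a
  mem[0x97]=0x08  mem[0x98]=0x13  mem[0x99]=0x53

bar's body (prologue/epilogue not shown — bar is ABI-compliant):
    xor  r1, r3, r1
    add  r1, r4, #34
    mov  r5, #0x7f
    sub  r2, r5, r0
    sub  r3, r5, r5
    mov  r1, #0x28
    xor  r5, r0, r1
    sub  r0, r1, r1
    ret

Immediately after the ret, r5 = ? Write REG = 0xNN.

REG = 0x6a

prologue: push r3 -> mem[0x99]=0x01, sp=0x99
prologue: push r5 -> mem[0x98]=0x6a, sp=0x98
body[0] xor  r1, r3, r1 -> r1=0xa0
body[1] add  r1, r4, #34 -> r1=0x08
body[2] mov  r5, #0x7f -> r5=0x7f
body[3] sub  r2, r5, r0 -> r2=0x25
body[4] sub  r3, r5, r5 -> r3=0x00
body[5] mov  r1, #0x28 -> r1=0x28
body[6] xor  r5, r0, r1 -> r5=0x72
body[7] sub  r0, r1, r1 -> r0=0x00
epilogue: pop r5=0x6a, sp=0x99
epilogue: pop r3=0x01, sp=0x9a
r5 is callee-saved -> restored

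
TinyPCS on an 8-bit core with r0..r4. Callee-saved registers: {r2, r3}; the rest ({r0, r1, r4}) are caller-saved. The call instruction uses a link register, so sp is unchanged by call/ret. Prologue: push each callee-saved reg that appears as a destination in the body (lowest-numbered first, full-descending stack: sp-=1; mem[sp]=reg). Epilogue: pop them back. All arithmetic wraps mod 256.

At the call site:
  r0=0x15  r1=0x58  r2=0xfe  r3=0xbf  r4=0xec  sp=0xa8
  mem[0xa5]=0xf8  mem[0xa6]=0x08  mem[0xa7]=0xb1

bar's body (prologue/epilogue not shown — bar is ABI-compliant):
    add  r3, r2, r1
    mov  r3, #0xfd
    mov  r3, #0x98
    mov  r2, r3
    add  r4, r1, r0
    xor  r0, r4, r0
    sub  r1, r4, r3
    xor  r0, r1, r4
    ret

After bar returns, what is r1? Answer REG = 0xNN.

REG = 0xd5

prologue: push r2 -> mem[0xa7]=0xfe, sp=0xa7
prologue: push r3 -> mem[0xa6]=0xbf, sp=0xa6
body[0] add  r3, r2, r1 -> r3=0x56
body[1] mov  r3, #0xfd -> r3=0xfd
body[2] mov  r3, #0x98 -> r3=0x98
body[3] mov  r2, r3 -> r2=0x98
body[4] add  r4, r1, r0 -> r4=0x6d
body[5] xor  r0, r4, r0 -> r0=0x78
body[6] sub  r1, r4, r3 -> r1=0xd5
body[7] xor  r0, r1, r4 -> r0=0xb8
epilogue: pop r3=0xbf, sp=0xa7
epilogue: pop r2=0xfe, sp=0xa8
r1 is caller-saved -> body value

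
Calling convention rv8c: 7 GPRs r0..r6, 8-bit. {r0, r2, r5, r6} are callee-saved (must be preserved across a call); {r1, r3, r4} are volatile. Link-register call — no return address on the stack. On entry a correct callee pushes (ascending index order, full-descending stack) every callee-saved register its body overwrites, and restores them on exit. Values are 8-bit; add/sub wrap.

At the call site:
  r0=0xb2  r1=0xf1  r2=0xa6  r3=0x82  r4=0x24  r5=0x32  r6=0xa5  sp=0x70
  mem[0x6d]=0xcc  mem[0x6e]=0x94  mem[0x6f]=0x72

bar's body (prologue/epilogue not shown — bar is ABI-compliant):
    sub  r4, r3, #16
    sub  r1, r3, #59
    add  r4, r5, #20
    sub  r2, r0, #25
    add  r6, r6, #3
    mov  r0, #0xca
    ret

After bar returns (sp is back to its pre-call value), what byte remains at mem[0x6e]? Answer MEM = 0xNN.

prologue: push r0 -> mem[0x6f]=0xb2, sp=0x6f
prologue: push r2 -> mem[0x6e]=0xa6, sp=0x6e
prologue: push r6 -> mem[0x6d]=0xa5, sp=0x6d
body[0] sub  r4, r3, #16 -> r4=0x72
body[1] sub  r1, r3, #59 -> r1=0x47
body[2] add  r4, r5, #20 -> r4=0x46
body[3] sub  r2, r0, #25 -> r2=0x99
body[4] add  r6, r6, #3 -> r6=0xa8
body[5] mov  r0, #0xca -> r0=0xca
epilogue: pop r6=0xa5, sp=0x6e
epilogue: pop r2=0xa6, sp=0x6f
epilogue: pop r0=0xb2, sp=0x70
prologue pushed ['r0', 'r2', 'r6'] at ['0x6f', '0x6e', '0x6d']

MEM = 0xa6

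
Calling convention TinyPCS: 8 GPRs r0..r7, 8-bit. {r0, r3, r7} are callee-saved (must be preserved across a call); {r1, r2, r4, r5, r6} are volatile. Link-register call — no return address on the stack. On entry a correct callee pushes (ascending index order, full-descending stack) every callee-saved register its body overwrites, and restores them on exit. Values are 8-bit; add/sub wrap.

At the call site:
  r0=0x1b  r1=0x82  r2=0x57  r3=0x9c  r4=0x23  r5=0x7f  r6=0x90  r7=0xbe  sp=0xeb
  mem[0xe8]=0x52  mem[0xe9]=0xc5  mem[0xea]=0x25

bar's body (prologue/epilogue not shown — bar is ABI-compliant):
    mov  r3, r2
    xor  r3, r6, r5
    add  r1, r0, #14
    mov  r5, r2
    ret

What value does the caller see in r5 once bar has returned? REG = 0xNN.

REG = 0x57

prologue: push r3 -> mem[0xea]=0x9c, sp=0xea
body[0] mov  r3, r2 -> r3=0x57
body[1] xor  r3, r6, r5 -> r3=0xef
body[2] add  r1, r0, #14 -> r1=0x29
body[3] mov  r5, r2 -> r5=0x57
epilogue: pop r3=0x9c, sp=0xeb
r5 is caller-saved -> body value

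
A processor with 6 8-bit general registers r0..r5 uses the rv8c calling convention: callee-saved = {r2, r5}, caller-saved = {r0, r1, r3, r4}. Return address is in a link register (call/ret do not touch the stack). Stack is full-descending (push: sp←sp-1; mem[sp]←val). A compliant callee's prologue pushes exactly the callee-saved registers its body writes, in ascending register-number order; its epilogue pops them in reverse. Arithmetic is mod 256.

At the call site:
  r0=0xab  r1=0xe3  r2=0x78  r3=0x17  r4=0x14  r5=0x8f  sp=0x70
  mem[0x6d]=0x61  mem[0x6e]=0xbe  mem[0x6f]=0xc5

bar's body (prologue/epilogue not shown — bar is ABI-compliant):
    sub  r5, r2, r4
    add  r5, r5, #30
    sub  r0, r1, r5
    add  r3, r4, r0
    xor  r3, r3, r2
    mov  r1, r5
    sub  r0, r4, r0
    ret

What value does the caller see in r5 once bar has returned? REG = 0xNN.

prologue: push r5 -> mem[0x6f]=0x8f, sp=0x6f
body[0] sub  r5, r2, r4 -> r5=0x64
body[1] add  r5, r5, #30 -> r5=0x82
body[2] sub  r0, r1, r5 -> r0=0x61
body[3] add  r3, r4, r0 -> r3=0x75
body[4] xor  r3, r3, r2 -> r3=0x0d
body[5] mov  r1, r5 -> r1=0x82
body[6] sub  r0, r4, r0 -> r0=0xb3
epilogue: pop r5=0x8f, sp=0x70
r5 is callee-saved -> restored

REG = 0x8f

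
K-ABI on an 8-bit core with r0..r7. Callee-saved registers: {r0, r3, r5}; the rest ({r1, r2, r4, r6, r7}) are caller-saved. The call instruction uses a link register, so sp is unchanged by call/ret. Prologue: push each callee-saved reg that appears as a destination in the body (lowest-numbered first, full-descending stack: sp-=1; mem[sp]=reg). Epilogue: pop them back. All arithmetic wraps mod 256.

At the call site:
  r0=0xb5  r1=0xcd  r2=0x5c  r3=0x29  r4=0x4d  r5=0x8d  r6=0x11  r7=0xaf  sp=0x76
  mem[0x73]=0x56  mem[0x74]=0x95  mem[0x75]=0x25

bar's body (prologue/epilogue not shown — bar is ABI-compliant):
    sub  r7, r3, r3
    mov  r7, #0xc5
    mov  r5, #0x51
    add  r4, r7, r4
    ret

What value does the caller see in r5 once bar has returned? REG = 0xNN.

REG = 0x8d

prologue: push r5 → mem[0x75]=0x8d, sp=0x75
body[0] sub  r7, r3, r3 → r7=0x00
body[1] mov  r7, #0xc5 → r7=0xc5
body[2] mov  r5, #0x51 → r5=0x51
body[3] add  r4, r7, r4 → r4=0x12
epilogue: pop r5=0x8d, sp=0x76
r5 is callee-saved → restored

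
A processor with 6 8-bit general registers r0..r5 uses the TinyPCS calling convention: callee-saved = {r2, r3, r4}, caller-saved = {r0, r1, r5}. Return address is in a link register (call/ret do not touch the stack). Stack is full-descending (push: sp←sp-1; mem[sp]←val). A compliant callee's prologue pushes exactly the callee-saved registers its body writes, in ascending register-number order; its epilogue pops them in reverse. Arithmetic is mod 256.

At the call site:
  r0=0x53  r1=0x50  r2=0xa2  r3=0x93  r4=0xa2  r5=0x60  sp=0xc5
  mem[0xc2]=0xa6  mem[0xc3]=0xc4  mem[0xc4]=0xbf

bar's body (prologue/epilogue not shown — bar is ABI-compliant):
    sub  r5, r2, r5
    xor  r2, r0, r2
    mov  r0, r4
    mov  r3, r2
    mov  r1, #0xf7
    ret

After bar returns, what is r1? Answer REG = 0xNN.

prologue: push r2 -> mem[0xc4]=0xa2, sp=0xc4
prologue: push r3 -> mem[0xc3]=0x93, sp=0xc3
body[0] sub  r5, r2, r5 -> r5=0x42
body[1] xor  r2, r0, r2 -> r2=0xf1
body[2] mov  r0, r4 -> r0=0xa2
body[3] mov  r3, r2 -> r3=0xf1
body[4] mov  r1, #0xf7 -> r1=0xf7
epilogue: pop r3=0x93, sp=0xc4
epilogue: pop r2=0xa2, sp=0xc5
r1 is caller-saved -> body value

REG = 0xf7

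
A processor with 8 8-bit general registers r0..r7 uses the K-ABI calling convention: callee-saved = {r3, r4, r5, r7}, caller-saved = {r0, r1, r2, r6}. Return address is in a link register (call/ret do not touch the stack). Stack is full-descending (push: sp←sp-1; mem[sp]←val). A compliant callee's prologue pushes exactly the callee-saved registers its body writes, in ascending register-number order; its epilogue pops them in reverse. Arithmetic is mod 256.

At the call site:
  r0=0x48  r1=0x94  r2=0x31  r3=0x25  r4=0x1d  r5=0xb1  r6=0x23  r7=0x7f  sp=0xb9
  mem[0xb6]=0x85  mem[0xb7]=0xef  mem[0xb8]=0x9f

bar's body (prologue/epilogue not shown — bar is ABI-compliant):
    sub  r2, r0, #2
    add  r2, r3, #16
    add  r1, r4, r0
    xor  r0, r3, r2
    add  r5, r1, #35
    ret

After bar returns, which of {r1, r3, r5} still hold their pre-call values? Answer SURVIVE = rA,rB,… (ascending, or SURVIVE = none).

SURVIVE = r3,r5

prologue: push r5 → mem[0xb8]=0xb1, sp=0xb8
body[0] sub  r2, r0, #2 → r2=0x46
body[1] add  r2, r3, #16 → r2=0x35
body[2] add  r1, r4, r0 → r1=0x65
body[3] xor  r0, r3, r2 → r0=0x10
body[4] add  r5, r1, #35 → r5=0x88
epilogue: pop r5=0xb1, sp=0xb9
r1: caller-saved, written=True
r3: callee-saved, written=False
r5: callee-saved, written=True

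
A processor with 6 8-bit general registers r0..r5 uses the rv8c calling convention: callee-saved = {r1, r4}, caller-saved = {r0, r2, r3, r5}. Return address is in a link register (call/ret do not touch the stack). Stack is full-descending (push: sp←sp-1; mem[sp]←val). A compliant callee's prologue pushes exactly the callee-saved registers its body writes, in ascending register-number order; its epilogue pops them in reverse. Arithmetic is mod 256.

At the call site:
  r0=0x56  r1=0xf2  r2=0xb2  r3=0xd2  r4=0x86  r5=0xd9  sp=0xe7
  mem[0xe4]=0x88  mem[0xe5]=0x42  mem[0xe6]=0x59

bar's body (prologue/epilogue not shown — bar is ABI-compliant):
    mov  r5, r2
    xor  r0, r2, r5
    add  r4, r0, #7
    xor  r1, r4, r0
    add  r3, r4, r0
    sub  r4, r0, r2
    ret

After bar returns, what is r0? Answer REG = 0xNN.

REG = 0x00

prologue: push r1 -> mem[0xe6]=0xf2, sp=0xe6
prologue: push r4 -> mem[0xe5]=0x86, sp=0xe5
body[0] mov  r5, r2 -> r5=0xb2
body[1] xor  r0, r2, r5 -> r0=0x00
body[2] add  r4, r0, #7 -> r4=0x07
body[3] xor  r1, r4, r0 -> r1=0x07
body[4] add  r3, r4, r0 -> r3=0x07
body[5] sub  r4, r0, r2 -> r4=0x4e
epilogue: pop r4=0x86, sp=0xe6
epilogue: pop r1=0xf2, sp=0xe7
r0 is caller-saved -> body value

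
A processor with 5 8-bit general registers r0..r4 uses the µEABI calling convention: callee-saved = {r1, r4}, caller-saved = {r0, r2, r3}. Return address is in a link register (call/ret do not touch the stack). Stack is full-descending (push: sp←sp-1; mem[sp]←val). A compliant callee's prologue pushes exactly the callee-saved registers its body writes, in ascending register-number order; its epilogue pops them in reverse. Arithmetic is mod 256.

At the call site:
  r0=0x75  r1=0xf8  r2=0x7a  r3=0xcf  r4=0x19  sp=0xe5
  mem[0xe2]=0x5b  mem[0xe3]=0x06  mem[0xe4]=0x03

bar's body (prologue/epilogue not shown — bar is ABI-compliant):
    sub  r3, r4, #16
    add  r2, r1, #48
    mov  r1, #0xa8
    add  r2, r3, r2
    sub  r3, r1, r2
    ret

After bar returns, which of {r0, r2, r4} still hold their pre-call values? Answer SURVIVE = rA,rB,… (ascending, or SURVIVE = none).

SURVIVE = r0,r4

prologue: push r1 → mem[0xe4]=0xf8, sp=0xe4
body[0] sub  r3, r4, #16 → r3=0x09
body[1] add  r2, r1, #48 → r2=0x28
body[2] mov  r1, #0xa8 → r1=0xa8
body[3] add  r2, r3, r2 → r2=0x31
body[4] sub  r3, r1, r2 → r3=0x77
epilogue: pop r1=0xf8, sp=0xe5
r0: caller-saved, written=False
r2: caller-saved, written=True
r4: callee-saved, written=False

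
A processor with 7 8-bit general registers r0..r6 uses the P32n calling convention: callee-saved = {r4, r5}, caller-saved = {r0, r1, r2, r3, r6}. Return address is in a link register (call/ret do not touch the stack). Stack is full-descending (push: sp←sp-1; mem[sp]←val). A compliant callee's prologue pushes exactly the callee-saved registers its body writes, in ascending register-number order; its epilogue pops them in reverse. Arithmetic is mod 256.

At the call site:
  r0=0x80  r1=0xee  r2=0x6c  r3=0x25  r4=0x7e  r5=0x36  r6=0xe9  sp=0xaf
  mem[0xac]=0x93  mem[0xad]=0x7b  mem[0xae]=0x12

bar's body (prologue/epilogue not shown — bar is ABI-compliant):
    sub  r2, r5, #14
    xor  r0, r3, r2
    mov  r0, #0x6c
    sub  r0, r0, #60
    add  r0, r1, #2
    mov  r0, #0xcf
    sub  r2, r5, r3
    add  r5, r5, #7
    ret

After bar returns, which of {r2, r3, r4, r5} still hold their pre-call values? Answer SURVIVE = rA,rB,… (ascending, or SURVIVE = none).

SURVIVE = r3,r4,r5

prologue: push r5 -> mem[0xae]=0x36, sp=0xae
body[0] sub  r2, r5, #14 -> r2=0x28
body[1] xor  r0, r3, r2 -> r0=0x0d
body[2] mov  r0, #0x6c -> r0=0x6c
body[3] sub  r0, r0, #60 -> r0=0x30
body[4] add  r0, r1, #2 -> r0=0xf0
body[5] mov  r0, #0xcf -> r0=0xcf
body[6] sub  r2, r5, r3 -> r2=0x11
body[7] add  r5, r5, #7 -> r5=0x3d
epilogue: pop r5=0x36, sp=0xaf
r2: caller-saved, written=True
r3: caller-saved, written=False
r4: callee-saved, written=False
r5: callee-saved, written=True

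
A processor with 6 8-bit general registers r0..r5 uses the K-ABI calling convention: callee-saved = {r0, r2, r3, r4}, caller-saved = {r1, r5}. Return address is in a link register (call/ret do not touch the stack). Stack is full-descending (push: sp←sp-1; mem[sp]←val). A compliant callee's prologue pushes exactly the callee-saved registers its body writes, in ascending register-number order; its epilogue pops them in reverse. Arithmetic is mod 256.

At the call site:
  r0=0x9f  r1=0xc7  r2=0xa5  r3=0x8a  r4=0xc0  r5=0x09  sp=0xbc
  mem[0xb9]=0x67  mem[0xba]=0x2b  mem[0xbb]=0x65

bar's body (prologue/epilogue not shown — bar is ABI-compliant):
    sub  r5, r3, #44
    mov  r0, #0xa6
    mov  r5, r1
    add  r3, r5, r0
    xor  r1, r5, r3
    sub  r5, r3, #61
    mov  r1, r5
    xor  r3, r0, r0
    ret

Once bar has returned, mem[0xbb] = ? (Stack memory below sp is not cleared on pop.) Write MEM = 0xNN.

prologue: push r0 -> mem[0xbb]=0x9f, sp=0xbb
prologue: push r3 -> mem[0xba]=0x8a, sp=0xba
body[0] sub  r5, r3, #44 -> r5=0x5e
body[1] mov  r0, #0xa6 -> r0=0xa6
body[2] mov  r5, r1 -> r5=0xc7
body[3] add  r3, r5, r0 -> r3=0x6d
body[4] xor  r1, r5, r3 -> r1=0xaa
body[5] sub  r5, r3, #61 -> r5=0x30
body[6] mov  r1, r5 -> r1=0x30
body[7] xor  r3, r0, r0 -> r3=0x00
epilogue: pop r3=0x8a, sp=0xbb
epilogue: pop r0=0x9f, sp=0xbc
prologue pushed ['r0', 'r3'] at ['0xbb', '0xba']

MEM = 0x9f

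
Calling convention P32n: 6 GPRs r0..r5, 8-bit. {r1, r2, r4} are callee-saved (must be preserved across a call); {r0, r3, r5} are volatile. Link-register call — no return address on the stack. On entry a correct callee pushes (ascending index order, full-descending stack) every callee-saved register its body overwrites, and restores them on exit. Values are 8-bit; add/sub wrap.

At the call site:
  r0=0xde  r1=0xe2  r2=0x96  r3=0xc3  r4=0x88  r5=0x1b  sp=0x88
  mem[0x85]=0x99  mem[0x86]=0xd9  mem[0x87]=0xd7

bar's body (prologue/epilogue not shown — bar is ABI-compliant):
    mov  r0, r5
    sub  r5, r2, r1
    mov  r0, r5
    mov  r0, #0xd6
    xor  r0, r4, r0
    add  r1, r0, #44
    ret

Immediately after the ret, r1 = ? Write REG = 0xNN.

REG = 0xe2

prologue: push r1 → mem[0x87]=0xe2, sp=0x87
body[0] mov  r0, r5 → r0=0x1b
body[1] sub  r5, r2, r1 → r5=0xb4
body[2] mov  r0, r5 → r0=0xb4
body[3] mov  r0, #0xd6 → r0=0xd6
body[4] xor  r0, r4, r0 → r0=0x5e
body[5] add  r1, r0, #44 → r1=0x8a
epilogue: pop r1=0xe2, sp=0x88
r1 is callee-saved → restored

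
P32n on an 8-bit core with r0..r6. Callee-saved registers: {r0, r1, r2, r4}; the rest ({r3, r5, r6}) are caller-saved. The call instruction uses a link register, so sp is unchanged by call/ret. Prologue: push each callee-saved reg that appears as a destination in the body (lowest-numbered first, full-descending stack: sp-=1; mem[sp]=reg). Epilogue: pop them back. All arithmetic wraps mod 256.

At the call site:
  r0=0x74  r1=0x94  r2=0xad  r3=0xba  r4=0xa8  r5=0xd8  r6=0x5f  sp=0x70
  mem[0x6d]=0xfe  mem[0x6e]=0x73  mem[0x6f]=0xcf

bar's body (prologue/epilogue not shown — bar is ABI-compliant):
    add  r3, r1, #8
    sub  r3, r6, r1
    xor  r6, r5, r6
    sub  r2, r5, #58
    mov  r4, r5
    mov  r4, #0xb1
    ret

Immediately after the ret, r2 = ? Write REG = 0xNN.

prologue: push r2 -> mem[0x6f]=0xad, sp=0x6f
prologue: push r4 -> mem[0x6e]=0xa8, sp=0x6e
body[0] add  r3, r1, #8 -> r3=0x9c
body[1] sub  r3, r6, r1 -> r3=0xcb
body[2] xor  r6, r5, r6 -> r6=0x87
body[3] sub  r2, r5, #58 -> r2=0x9e
body[4] mov  r4, r5 -> r4=0xd8
body[5] mov  r4, #0xb1 -> r4=0xb1
epilogue: pop r4=0xa8, sp=0x6f
epilogue: pop r2=0xad, sp=0x70
r2 is callee-saved -> restored

REG = 0xad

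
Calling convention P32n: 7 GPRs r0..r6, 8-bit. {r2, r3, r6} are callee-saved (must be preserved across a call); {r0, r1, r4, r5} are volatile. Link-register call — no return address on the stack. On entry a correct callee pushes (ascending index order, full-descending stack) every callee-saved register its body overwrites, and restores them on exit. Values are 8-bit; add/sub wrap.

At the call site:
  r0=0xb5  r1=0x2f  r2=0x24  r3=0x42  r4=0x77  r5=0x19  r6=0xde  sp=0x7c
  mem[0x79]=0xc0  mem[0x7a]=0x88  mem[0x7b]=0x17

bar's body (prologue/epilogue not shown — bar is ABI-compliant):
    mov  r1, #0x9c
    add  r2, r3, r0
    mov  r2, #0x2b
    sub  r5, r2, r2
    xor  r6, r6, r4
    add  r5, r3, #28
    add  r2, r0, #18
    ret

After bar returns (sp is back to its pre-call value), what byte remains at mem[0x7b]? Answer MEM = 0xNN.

MEM = 0x24

prologue: push r2 → mem[0x7b]=0x24, sp=0x7b
prologue: push r6 → mem[0x7a]=0xde, sp=0x7a
body[0] mov  r1, #0x9c → r1=0x9c
body[1] add  r2, r3, r0 → r2=0xf7
body[2] mov  r2, #0x2b → r2=0x2b
body[3] sub  r5, r2, r2 → r5=0x00
body[4] xor  r6, r6, r4 → r6=0xa9
body[5] add  r5, r3, #28 → r5=0x5e
body[6] add  r2, r0, #18 → r2=0xc7
epilogue: pop r6=0xde, sp=0x7b
epilogue: pop r2=0x24, sp=0x7c
prologue pushed ['r2', 'r6'] at ['0x7b', '0x7a']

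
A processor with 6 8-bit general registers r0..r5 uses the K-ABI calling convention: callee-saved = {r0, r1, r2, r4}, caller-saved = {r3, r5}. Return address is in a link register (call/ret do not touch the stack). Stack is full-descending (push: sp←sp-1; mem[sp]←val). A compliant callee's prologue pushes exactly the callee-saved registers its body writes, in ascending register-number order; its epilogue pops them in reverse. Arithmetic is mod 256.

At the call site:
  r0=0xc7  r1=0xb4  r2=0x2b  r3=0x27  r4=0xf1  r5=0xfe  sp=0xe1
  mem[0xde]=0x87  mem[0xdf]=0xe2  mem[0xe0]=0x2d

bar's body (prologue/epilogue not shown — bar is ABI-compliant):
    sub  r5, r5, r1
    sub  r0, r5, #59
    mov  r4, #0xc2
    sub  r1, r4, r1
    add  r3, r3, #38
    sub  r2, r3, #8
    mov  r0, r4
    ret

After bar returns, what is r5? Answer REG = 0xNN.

REG = 0x4a

prologue: push r0 → mem[0xe0]=0xc7, sp=0xe0
prologue: push r1 → mem[0xdf]=0xb4, sp=0xdf
prologue: push r2 → mem[0xde]=0x2b, sp=0xde
prologue: push r4 → mem[0xdd]=0xf1, sp=0xdd
body[0] sub  r5, r5, r1 → r5=0x4a
body[1] sub  r0, r5, #59 → r0=0x0f
body[2] mov  r4, #0xc2 → r4=0xc2
body[3] sub  r1, r4, r1 → r1=0x0e
body[4] add  r3, r3, #38 → r3=0x4d
body[5] sub  r2, r3, #8 → r2=0x45
body[6] mov  r0, r4 → r0=0xc2
epilogue: pop r4=0xf1, sp=0xde
epilogue: pop r2=0x2b, sp=0xdf
epilogue: pop r1=0xb4, sp=0xe0
epilogue: pop r0=0xc7, sp=0xe1
r5 is caller-saved → body value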